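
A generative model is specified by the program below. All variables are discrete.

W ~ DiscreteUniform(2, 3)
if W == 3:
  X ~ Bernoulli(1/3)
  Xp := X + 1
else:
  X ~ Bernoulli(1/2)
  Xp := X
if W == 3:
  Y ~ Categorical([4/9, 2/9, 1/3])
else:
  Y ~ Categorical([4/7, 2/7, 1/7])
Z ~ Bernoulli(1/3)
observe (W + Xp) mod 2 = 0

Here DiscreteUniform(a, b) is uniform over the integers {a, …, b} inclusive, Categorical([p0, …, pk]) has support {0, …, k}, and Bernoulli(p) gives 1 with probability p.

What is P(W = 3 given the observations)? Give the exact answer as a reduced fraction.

P(W = 3 | obs) = 4/7

Enumerate traces; 12 have nonzero weight after conditioning:
  (W=2, X=0, Y=0, Z=0) weight 2/21
  (W=2, X=0, Y=0, Z=1) weight 1/21
  (W=2, X=0, Y=1, Z=0) weight 1/21
  (W=2, X=0, Y=1, Z=1) weight 1/42
  (W=2, X=0, Y=2, Z=0) weight 1/42
  (W=2, X=0, Y=2, Z=1) weight 1/84
  (W=3, X=0, Y=0, Z=0) weight 8/81
  (W=3, X=0, Y=0, Z=1) weight 4/81
  … 4 more
Group by W:
  weight(W=2) = 1/4
  weight(W=3) = 1/3
Total weight = 1/4 + 1/3 = 7/12
P(W=2 | obs) = 1/4 / 7/12 = 3/7
P(W=3 | obs) = 1/3 / 7/12 = 4/7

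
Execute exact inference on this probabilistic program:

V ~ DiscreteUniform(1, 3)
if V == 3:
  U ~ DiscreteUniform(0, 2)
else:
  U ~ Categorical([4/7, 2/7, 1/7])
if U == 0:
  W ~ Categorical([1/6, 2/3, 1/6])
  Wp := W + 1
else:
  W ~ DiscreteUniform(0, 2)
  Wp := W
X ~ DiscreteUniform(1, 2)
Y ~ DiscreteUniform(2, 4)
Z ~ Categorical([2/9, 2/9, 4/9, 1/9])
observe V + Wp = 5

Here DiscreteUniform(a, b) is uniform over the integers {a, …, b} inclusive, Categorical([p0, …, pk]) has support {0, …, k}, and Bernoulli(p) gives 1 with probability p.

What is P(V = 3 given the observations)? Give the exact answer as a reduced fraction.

Enumerate traces; 96 have nonzero weight after conditioning:
  (V=2, U=0, W=2, X=1, Y=2, Z=0) weight 2/1701
  (V=2, U=0, W=2, X=1, Y=2, Z=1) weight 2/1701
  (V=2, U=0, W=2, X=1, Y=2, Z=2) weight 4/1701
  (V=2, U=0, W=2, X=1, Y=2, Z=3) weight 1/1701
  (V=2, U=0, W=2, X=1, Y=3, Z=0) weight 2/1701
  (V=2, U=0, W=2, X=1, Y=3, Z=1) weight 2/1701
  (V=2, U=0, W=2, X=1, Y=3, Z=2) weight 4/1701
  (V=2, U=0, W=2, X=1, Y=3, Z=3) weight 1/1701
  (V=3, U=0, W=1, X=1, Y=2, Z=0) weight 2/729
  … 87 more
Group by V:
  weight(V=2) = 2/63
  weight(V=3) = 4/27
Total weight = 2/63 + 4/27 = 34/189
P(V=2 | obs) = 2/63 / 34/189 = 3/17
P(V=3 | obs) = 4/27 / 34/189 = 14/17

P(V = 3 | obs) = 14/17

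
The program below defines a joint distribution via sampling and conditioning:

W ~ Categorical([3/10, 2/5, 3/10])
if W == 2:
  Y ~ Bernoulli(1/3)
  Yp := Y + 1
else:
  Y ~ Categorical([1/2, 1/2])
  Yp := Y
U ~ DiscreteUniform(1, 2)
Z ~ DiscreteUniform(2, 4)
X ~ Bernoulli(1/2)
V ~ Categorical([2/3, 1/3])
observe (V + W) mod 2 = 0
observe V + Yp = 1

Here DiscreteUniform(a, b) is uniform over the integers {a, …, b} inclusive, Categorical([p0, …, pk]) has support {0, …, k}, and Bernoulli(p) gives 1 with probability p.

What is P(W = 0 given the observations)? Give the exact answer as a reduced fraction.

Enumerate traces; 36 have nonzero weight after conditioning:
  (W=0, Y=1, U=1, Z=2, X=0, V=0) weight 1/120
  (W=0, Y=1, U=1, Z=2, X=1, V=0) weight 1/120
  (W=0, Y=1, U=1, Z=3, X=0, V=0) weight 1/120
  (W=0, Y=1, U=1, Z=3, X=1, V=0) weight 1/120
  (W=0, Y=1, U=1, Z=4, X=0, V=0) weight 1/120
  (W=0, Y=1, U=1, Z=4, X=1, V=0) weight 1/120
  (W=0, Y=1, U=2, Z=2, X=0, V=0) weight 1/120
  (W=0, Y=1, U=2, Z=2, X=1, V=0) weight 1/120
  (W=1, Y=0, U=1, Z=2, X=0, V=1) weight 1/180
  (W=2, Y=0, U=1, Z=2, X=0, V=0) weight 1/90
  … 26 more
Group by W:
  weight(W=0) = 1/10
  weight(W=1) = 1/15
  weight(W=2) = 2/15
Total weight = 1/10 + 1/15 + 2/15 = 3/10
P(W=0 | obs) = 1/10 / 3/10 = 1/3
P(W=1 | obs) = 1/15 / 3/10 = 2/9
P(W=2 | obs) = 2/15 / 3/10 = 4/9

P(W = 0 | obs) = 1/3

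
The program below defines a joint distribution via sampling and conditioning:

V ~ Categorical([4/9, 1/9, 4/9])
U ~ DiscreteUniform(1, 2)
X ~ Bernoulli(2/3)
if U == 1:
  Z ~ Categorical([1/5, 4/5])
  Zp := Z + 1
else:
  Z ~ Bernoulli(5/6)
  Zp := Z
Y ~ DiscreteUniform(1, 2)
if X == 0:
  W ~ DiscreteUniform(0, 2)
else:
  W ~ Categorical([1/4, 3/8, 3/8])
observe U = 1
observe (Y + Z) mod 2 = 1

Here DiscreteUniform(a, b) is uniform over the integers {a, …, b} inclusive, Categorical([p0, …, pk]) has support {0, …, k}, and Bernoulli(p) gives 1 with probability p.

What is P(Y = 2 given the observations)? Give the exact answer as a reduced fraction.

Enumerate traces; 36 have nonzero weight after conditioning:
  (V=0, U=1, X=0, Z=0, Y=1, W=0) weight 1/405
  (V=0, U=1, X=0, Z=0, Y=1, W=1) weight 1/405
  (V=0, U=1, X=0, Z=0, Y=1, W=2) weight 1/405
  (V=0, U=1, X=0, Z=1, Y=2, W=0) weight 4/405
  (V=0, U=1, X=0, Z=1, Y=2, W=1) weight 4/405
  (V=0, U=1, X=0, Z=1, Y=2, W=2) weight 4/405
  (V=0, U=1, X=1, Z=0, Y=1, W=0) weight 1/270
  (V=0, U=1, X=1, Z=0, Y=1, W=1) weight 1/180
  … 28 more
Group by Y:
  weight(Y=1) = 1/20
  weight(Y=2) = 1/5
Total weight = 1/20 + 1/5 = 1/4
P(Y=1 | obs) = 1/20 / 1/4 = 1/5
P(Y=2 | obs) = 1/5 / 1/4 = 4/5

P(Y = 2 | obs) = 4/5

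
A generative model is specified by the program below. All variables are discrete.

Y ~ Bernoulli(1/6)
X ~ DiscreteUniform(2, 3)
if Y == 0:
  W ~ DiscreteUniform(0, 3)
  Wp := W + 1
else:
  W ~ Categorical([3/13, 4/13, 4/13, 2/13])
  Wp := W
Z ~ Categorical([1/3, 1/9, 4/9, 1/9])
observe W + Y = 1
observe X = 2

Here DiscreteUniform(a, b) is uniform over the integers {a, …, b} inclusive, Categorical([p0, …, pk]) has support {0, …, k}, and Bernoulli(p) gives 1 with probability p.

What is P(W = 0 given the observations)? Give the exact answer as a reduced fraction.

Enumerate traces; 8 have nonzero weight after conditioning:
  (Y=0, X=2, W=1, Z=0) weight 5/144
  (Y=0, X=2, W=1, Z=1) weight 5/432
  (Y=0, X=2, W=1, Z=2) weight 5/108
  (Y=0, X=2, W=1, Z=3) weight 5/432
  (Y=1, X=2, W=0, Z=0) weight 1/156
  (Y=1, X=2, W=0, Z=1) weight 1/468
  (Y=1, X=2, W=0, Z=2) weight 1/117
  (Y=1, X=2, W=0, Z=3) weight 1/468
Group by W:
  weight(W=0) = 1/52
  weight(W=1) = 5/48
Total weight = 1/52 + 5/48 = 77/624
P(W=0 | obs) = 1/52 / 77/624 = 12/77
P(W=1 | obs) = 5/48 / 77/624 = 65/77

P(W = 0 | obs) = 12/77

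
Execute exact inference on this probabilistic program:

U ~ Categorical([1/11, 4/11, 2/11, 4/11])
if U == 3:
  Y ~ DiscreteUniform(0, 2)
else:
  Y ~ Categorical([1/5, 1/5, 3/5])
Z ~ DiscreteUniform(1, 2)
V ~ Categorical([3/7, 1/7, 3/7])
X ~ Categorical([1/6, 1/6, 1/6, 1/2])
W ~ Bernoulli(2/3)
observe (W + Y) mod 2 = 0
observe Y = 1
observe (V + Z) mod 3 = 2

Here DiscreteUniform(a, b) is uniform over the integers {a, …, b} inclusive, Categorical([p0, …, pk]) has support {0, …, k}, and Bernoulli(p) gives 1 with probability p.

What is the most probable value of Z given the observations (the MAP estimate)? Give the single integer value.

Enumerate traces; 32 have nonzero weight after conditioning:
  (U=0, Y=1, Z=1, V=1, X=0, W=1) weight 1/6930
  (U=0, Y=1, Z=1, V=1, X=1, W=1) weight 1/6930
  (U=0, Y=1, Z=1, V=1, X=2, W=1) weight 1/6930
  (U=0, Y=1, Z=1, V=1, X=3, W=1) weight 1/2310
  (U=0, Y=1, Z=2, V=0, X=0, W=1) weight 1/2310
  (U=0, Y=1, Z=2, V=0, X=1, W=1) weight 1/2310
  (U=0, Y=1, Z=2, V=0, X=2, W=1) weight 1/2310
  (U=0, Y=1, Z=2, V=0, X=3, W=1) weight 1/770
  … 24 more
Group by Z:
  weight(Z=1) = 41/3465
  weight(Z=2) = 41/1155
Total weight = 41/3465 + 41/1155 = 164/3465
P(Z=1 | obs) = 41/3465 / 164/3465 = 1/4
P(Z=2 | obs) = 41/1155 / 164/3465 = 3/4
argmax = 2

argmax_v P(Z = v | obs) = 2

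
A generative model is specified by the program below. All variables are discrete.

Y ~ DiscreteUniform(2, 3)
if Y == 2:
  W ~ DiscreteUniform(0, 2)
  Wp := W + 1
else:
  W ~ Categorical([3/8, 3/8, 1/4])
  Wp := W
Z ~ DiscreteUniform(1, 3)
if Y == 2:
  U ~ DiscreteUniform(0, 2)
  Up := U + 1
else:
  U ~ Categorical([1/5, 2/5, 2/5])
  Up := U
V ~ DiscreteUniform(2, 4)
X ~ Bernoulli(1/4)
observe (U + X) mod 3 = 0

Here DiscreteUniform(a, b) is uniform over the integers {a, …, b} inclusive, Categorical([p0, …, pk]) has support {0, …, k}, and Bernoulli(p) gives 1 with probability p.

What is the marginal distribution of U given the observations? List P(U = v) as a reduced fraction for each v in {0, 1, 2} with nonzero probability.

Enumerate traces; 108 have nonzero weight after conditioning:
  (Y=2, W=0, Z=1, U=0, V=2, X=0) weight 1/216
  (Y=2, W=0, Z=1, U=0, V=3, X=0) weight 1/216
  (Y=2, W=0, Z=1, U=0, V=4, X=0) weight 1/216
  (Y=2, W=0, Z=1, U=2, V=2, X=1) weight 1/648
  (Y=2, W=0, Z=1, U=2, V=3, X=1) weight 1/648
  (Y=2, W=0, Z=1, U=2, V=4, X=1) weight 1/648
  (Y=2, W=0, Z=2, U=0, V=2, X=0) weight 1/216
  (Y=2, W=0, Z=2, U=0, V=3, X=0) weight 1/216
  … 100 more
Group by U:
  weight(U=0) = 1/5
  weight(U=2) = 11/120
Total weight = 1/5 + 11/120 = 7/24
P(U=0 | obs) = 1/5 / 7/24 = 24/35
P(U=2 | obs) = 11/120 / 7/24 = 11/35

P(U=0) = 24/35, P(U=2) = 11/35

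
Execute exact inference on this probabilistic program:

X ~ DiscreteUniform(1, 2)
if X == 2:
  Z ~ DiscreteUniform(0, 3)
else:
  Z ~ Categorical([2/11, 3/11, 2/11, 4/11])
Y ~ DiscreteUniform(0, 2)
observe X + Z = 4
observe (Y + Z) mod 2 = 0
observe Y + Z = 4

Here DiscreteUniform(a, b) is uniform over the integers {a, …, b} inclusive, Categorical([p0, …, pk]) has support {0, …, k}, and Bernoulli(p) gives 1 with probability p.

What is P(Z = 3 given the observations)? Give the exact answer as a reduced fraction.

P(Z = 3 | obs) = 16/27

Enumerate traces; 2 have nonzero weight after conditioning:
  (X=1, Z=3, Y=1) weight 2/33
  (X=2, Z=2, Y=2) weight 1/24
Group by Z:
  weight(Z=2) = 1/24
  weight(Z=3) = 2/33
Total weight = 1/24 + 2/33 = 9/88
P(Z=2 | obs) = 1/24 / 9/88 = 11/27
P(Z=3 | obs) = 2/33 / 9/88 = 16/27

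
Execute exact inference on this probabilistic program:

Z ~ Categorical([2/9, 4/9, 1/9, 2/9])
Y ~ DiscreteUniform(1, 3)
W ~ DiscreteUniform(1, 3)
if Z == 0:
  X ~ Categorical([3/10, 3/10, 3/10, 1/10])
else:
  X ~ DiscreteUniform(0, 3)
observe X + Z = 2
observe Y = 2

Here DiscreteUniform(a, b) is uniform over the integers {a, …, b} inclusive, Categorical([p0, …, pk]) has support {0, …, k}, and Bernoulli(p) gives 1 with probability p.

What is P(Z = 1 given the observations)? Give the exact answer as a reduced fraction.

Enumerate traces; 9 have nonzero weight after conditioning:
  (Z=0, Y=2, W=1, X=2) weight 1/135
  (Z=0, Y=2, W=2, X=2) weight 1/135
  (Z=0, Y=2, W=3, X=2) weight 1/135
  (Z=1, Y=2, W=1, X=1) weight 1/81
  (Z=1, Y=2, W=2, X=1) weight 1/81
  (Z=1, Y=2, W=3, X=1) weight 1/81
  (Z=2, Y=2, W=1, X=0) weight 1/324
  (Z=2, Y=2, W=2, X=0) weight 1/324
  … 1 more
Group by Z:
  weight(Z=0) = 1/45
  weight(Z=1) = 1/27
  weight(Z=2) = 1/108
Total weight = 1/45 + 1/27 + 1/108 = 37/540
P(Z=0 | obs) = 1/45 / 37/540 = 12/37
P(Z=1 | obs) = 1/27 / 37/540 = 20/37
P(Z=2 | obs) = 1/108 / 37/540 = 5/37

P(Z = 1 | obs) = 20/37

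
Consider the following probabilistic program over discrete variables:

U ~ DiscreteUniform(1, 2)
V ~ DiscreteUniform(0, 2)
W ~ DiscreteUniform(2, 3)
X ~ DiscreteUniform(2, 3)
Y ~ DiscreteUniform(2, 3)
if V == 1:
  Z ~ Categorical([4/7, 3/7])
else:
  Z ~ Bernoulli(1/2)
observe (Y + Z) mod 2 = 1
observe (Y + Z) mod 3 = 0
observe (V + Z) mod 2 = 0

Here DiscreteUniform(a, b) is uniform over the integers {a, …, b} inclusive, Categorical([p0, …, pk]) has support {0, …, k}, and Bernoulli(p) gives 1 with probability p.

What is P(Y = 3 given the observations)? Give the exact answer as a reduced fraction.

P(Y = 3 | obs) = 7/10

Enumerate traces; 24 have nonzero weight after conditioning:
  (U=1, V=0, W=2, X=2, Y=3, Z=0) weight 1/96
  (U=1, V=0, W=2, X=3, Y=3, Z=0) weight 1/96
  (U=1, V=0, W=3, X=2, Y=3, Z=0) weight 1/96
  (U=1, V=0, W=3, X=3, Y=3, Z=0) weight 1/96
  (U=1, V=1, W=2, X=2, Y=2, Z=1) weight 1/112
  (U=1, V=1, W=2, X=3, Y=2, Z=1) weight 1/112
  (U=1, V=1, W=3, X=2, Y=2, Z=1) weight 1/112
  (U=1, V=1, W=3, X=3, Y=2, Z=1) weight 1/112
  … 16 more
Group by Y:
  weight(Y=2) = 1/14
  weight(Y=3) = 1/6
Total weight = 1/14 + 1/6 = 5/21
P(Y=2 | obs) = 1/14 / 5/21 = 3/10
P(Y=3 | obs) = 1/6 / 5/21 = 7/10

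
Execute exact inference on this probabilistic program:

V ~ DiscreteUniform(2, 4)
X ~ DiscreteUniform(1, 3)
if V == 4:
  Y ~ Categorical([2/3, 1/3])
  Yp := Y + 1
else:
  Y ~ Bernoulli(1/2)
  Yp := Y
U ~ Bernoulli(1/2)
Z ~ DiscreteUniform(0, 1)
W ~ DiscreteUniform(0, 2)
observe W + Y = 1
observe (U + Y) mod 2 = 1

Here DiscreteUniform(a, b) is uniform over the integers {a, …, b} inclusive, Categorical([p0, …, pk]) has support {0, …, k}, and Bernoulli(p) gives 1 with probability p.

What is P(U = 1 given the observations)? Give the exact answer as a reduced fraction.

P(U = 1 | obs) = 5/9

Enumerate traces; 36 have nonzero weight after conditioning:
  (V=2, X=1, Y=0, U=1, Z=0, W=1) weight 1/216
  (V=2, X=1, Y=0, U=1, Z=1, W=1) weight 1/216
  (V=2, X=1, Y=1, U=0, Z=0, W=0) weight 1/216
  (V=2, X=1, Y=1, U=0, Z=1, W=0) weight 1/216
  (V=2, X=2, Y=0, U=1, Z=0, W=1) weight 1/216
  (V=2, X=2, Y=0, U=1, Z=1, W=1) weight 1/216
  (V=2, X=2, Y=1, U=0, Z=0, W=0) weight 1/216
  (V=2, X=2, Y=1, U=0, Z=1, W=0) weight 1/216
  … 28 more
Group by U:
  weight(U=0) = 2/27
  weight(U=1) = 5/54
Total weight = 2/27 + 5/54 = 1/6
P(U=0 | obs) = 2/27 / 1/6 = 4/9
P(U=1 | obs) = 5/54 / 1/6 = 5/9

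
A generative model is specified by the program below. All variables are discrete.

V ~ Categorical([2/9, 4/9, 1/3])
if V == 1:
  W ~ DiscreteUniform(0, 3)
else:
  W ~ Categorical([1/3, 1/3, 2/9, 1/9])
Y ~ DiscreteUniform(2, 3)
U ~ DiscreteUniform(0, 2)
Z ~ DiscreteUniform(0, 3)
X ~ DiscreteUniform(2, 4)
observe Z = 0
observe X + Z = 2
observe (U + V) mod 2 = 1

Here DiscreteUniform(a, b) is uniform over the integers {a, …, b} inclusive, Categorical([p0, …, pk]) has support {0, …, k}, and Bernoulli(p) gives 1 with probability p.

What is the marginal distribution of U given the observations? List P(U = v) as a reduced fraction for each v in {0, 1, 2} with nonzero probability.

P(U=0) = 4/13, P(U=1) = 5/13, P(U=2) = 4/13

Enumerate traces; 32 have nonzero weight after conditioning:
  (V=0, W=0, Y=2, U=1, Z=0, X=2) weight 1/972
  (V=0, W=0, Y=3, U=1, Z=0, X=2) weight 1/972
  (V=0, W=1, Y=2, U=1, Z=0, X=2) weight 1/972
  (V=0, W=1, Y=3, U=1, Z=0, X=2) weight 1/972
  (V=0, W=2, Y=2, U=1, Z=0, X=2) weight 1/1458
  (V=0, W=2, Y=3, U=1, Z=0, X=2) weight 1/1458
  (V=0, W=3, Y=2, U=1, Z=0, X=2) weight 1/2916
  (V=0, W=3, Y=3, U=1, Z=0, X=2) weight 1/2916
  (V=1, W=0, Y=2, U=0, Z=0, X=2) weight 1/648
  (V=1, W=0, Y=2, U=2, Z=0, X=2) weight 1/648
  … 22 more
Group by U:
  weight(U=0) = 1/81
  weight(U=1) = 5/324
  weight(U=2) = 1/81
Total weight = 1/81 + 5/324 + 1/81 = 13/324
P(U=0 | obs) = 1/81 / 13/324 = 4/13
P(U=1 | obs) = 5/324 / 13/324 = 5/13
P(U=2 | obs) = 1/81 / 13/324 = 4/13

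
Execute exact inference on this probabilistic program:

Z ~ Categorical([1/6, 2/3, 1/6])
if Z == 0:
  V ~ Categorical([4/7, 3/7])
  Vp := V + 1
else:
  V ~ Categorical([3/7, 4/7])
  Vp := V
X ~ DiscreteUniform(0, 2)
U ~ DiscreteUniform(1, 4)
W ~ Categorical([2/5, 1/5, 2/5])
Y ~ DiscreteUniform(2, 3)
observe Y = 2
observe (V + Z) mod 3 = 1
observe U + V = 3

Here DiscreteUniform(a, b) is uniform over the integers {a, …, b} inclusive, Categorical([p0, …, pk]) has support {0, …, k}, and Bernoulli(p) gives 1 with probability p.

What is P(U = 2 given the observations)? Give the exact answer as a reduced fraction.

P(U = 2 | obs) = 1/5

Enumerate traces; 18 have nonzero weight after conditioning:
  (Z=0, V=1, X=0, U=2, W=0, Y=2) weight 1/840
  (Z=0, V=1, X=0, U=2, W=1, Y=2) weight 1/1680
  (Z=0, V=1, X=0, U=2, W=2, Y=2) weight 1/840
  (Z=0, V=1, X=1, U=2, W=0, Y=2) weight 1/840
  (Z=0, V=1, X=1, U=2, W=1, Y=2) weight 1/1680
  (Z=0, V=1, X=1, U=2, W=2, Y=2) weight 1/840
  (Z=0, V=1, X=2, U=2, W=0, Y=2) weight 1/840
  (Z=0, V=1, X=2, U=2, W=1, Y=2) weight 1/1680
  (Z=1, V=0, X=0, U=3, W=0, Y=2) weight 1/210
  … 9 more
Group by U:
  weight(U=2) = 1/112
  weight(U=3) = 1/28
Total weight = 1/112 + 1/28 = 5/112
P(U=2 | obs) = 1/112 / 5/112 = 1/5
P(U=3 | obs) = 1/28 / 5/112 = 4/5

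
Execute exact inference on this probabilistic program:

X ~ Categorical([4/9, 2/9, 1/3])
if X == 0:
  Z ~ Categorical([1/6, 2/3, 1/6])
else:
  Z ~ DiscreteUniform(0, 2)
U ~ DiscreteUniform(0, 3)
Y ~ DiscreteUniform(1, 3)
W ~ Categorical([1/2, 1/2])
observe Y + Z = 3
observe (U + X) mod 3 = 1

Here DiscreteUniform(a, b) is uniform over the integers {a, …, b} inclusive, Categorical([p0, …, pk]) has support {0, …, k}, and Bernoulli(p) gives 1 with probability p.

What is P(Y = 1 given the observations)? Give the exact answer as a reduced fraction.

P(Y = 1 | obs) = 3/11

Enumerate traces; 24 have nonzero weight after conditioning:
  (X=0, Z=0, U=1, Y=3, W=0) weight 1/324
  (X=0, Z=0, U=1, Y=3, W=1) weight 1/324
  (X=0, Z=1, U=1, Y=2, W=0) weight 1/81
  (X=0, Z=1, U=1, Y=2, W=1) weight 1/81
  (X=0, Z=2, U=1, Y=1, W=0) weight 1/324
  (X=0, Z=2, U=1, Y=1, W=1) weight 1/324
  (X=1, Z=0, U=0, Y=3, W=0) weight 1/324
  (X=1, Z=0, U=0, Y=3, W=1) weight 1/324
  … 16 more
Group by Y:
  weight(Y=1) = 1/36
  weight(Y=2) = 5/108
  weight(Y=3) = 1/36
Total weight = 1/36 + 5/108 + 1/36 = 11/108
P(Y=1 | obs) = 1/36 / 11/108 = 3/11
P(Y=2 | obs) = 5/108 / 11/108 = 5/11
P(Y=3 | obs) = 1/36 / 11/108 = 3/11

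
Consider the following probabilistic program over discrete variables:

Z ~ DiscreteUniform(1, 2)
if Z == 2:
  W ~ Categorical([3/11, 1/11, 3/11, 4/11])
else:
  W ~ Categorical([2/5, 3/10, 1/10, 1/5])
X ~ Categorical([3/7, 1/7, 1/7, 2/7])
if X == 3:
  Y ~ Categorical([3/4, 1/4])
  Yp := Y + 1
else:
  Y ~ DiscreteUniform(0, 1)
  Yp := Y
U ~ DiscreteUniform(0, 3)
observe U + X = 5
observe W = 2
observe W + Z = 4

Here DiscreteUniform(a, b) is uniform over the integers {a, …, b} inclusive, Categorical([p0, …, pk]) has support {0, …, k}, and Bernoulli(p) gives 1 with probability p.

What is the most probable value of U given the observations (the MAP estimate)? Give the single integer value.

Enumerate traces; 4 have nonzero weight after conditioning:
  (Z=2, W=2, X=2, Y=0, U=3) weight 3/1232
  (Z=2, W=2, X=2, Y=1, U=3) weight 3/1232
  (Z=2, W=2, X=3, Y=0, U=2) weight 9/1232
  (Z=2, W=2, X=3, Y=1, U=2) weight 3/1232
Group by U:
  weight(U=2) = 3/308
  weight(U=3) = 3/616
Total weight = 3/308 + 3/616 = 9/616
P(U=2 | obs) = 3/308 / 9/616 = 2/3
P(U=3 | obs) = 3/616 / 9/616 = 1/3
argmax = 2

argmax_v P(U = v | obs) = 2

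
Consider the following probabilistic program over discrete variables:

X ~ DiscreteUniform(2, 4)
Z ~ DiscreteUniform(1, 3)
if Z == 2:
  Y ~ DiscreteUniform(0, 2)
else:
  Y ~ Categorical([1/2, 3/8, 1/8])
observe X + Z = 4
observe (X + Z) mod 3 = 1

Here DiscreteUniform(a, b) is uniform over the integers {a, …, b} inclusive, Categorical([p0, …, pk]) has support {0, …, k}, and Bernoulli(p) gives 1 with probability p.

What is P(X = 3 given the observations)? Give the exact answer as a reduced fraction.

P(X = 3 | obs) = 1/2

Enumerate traces; 6 have nonzero weight after conditioning:
  (X=2, Z=2, Y=0) weight 1/27
  (X=2, Z=2, Y=1) weight 1/27
  (X=2, Z=2, Y=2) weight 1/27
  (X=3, Z=1, Y=0) weight 1/18
  (X=3, Z=1, Y=1) weight 1/24
  (X=3, Z=1, Y=2) weight 1/72
Group by X:
  weight(X=2) = 1/9
  weight(X=3) = 1/9
Total weight = 1/9 + 1/9 = 2/9
P(X=2 | obs) = 1/9 / 2/9 = 1/2
P(X=3 | obs) = 1/9 / 2/9 = 1/2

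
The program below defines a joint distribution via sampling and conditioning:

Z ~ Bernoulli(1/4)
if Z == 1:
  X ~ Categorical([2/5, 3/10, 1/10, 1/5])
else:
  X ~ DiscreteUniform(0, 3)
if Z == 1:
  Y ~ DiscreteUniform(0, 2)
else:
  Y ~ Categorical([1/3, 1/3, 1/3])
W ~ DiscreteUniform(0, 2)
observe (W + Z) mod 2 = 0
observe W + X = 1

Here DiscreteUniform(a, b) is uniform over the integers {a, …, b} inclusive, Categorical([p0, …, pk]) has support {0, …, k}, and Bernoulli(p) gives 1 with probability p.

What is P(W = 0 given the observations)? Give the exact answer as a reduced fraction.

P(W = 0 | obs) = 15/23

Enumerate traces; 6 have nonzero weight after conditioning:
  (Z=0, X=1, Y=0, W=0) weight 1/48
  (Z=0, X=1, Y=1, W=0) weight 1/48
  (Z=0, X=1, Y=2, W=0) weight 1/48
  (Z=1, X=0, Y=0, W=1) weight 1/90
  (Z=1, X=0, Y=1, W=1) weight 1/90
  (Z=1, X=0, Y=2, W=1) weight 1/90
Group by W:
  weight(W=0) = 1/16
  weight(W=1) = 1/30
Total weight = 1/16 + 1/30 = 23/240
P(W=0 | obs) = 1/16 / 23/240 = 15/23
P(W=1 | obs) = 1/30 / 23/240 = 8/23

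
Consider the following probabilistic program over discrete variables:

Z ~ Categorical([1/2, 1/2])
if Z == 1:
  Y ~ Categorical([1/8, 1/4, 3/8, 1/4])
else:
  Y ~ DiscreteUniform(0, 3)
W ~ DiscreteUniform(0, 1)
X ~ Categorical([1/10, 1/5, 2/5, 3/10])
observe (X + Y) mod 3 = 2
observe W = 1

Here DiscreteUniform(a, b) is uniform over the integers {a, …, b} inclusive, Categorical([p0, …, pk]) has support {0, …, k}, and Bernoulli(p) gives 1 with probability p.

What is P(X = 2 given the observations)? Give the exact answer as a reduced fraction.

Enumerate traces; 10 have nonzero weight after conditioning:
  (Z=0, Y=0, W=1, X=2) weight 1/40
  (Z=0, Y=1, W=1, X=1) weight 1/80
  (Z=0, Y=2, W=1, X=0) weight 1/160
  (Z=0, Y=2, W=1, X=3) weight 3/160
  (Z=0, Y=3, W=1, X=2) weight 1/40
  (Z=1, Y=0, W=1, X=2) weight 1/80
  (Z=1, Y=1, W=1, X=1) weight 1/80
  (Z=1, Y=2, W=1, X=0) weight 3/320
  … 2 more
Group by X:
  weight(X=0) = 1/64
  weight(X=1) = 1/40
  weight(X=2) = 7/80
  weight(X=3) = 3/64
Total weight = 1/64 + 1/40 + 7/80 + 3/64 = 7/40
P(X=0 | obs) = 1/64 / 7/40 = 5/56
P(X=1 | obs) = 1/40 / 7/40 = 1/7
P(X=2 | obs) = 7/80 / 7/40 = 1/2
P(X=3 | obs) = 3/64 / 7/40 = 15/56

P(X = 2 | obs) = 1/2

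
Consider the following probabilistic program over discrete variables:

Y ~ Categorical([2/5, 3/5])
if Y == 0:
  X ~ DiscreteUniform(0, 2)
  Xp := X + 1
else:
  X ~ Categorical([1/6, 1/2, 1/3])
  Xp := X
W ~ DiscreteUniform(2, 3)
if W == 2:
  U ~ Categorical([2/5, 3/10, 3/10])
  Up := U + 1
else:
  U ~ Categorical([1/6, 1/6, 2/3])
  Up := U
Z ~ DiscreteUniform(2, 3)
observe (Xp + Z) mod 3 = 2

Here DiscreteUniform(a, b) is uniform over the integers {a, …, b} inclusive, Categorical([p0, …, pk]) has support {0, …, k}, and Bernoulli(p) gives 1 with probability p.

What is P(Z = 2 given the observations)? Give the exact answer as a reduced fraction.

Enumerate traces; 24 have nonzero weight after conditioning:
  (Y=0, X=1, W=2, U=0, Z=3) weight 1/75
  (Y=0, X=1, W=2, U=1, Z=3) weight 1/100
  (Y=0, X=1, W=2, U=2, Z=3) weight 1/100
  (Y=0, X=1, W=3, U=0, Z=3) weight 1/180
  (Y=0, X=1, W=3, U=1, Z=3) weight 1/180
  (Y=0, X=1, W=3, U=2, Z=3) weight 1/45
  (Y=0, X=2, W=2, U=0, Z=2) weight 1/75
  (Y=0, X=2, W=2, U=1, Z=2) weight 1/100
  … 16 more
Group by Z:
  weight(Z=2) = 7/60
  weight(Z=3) = 1/6
Total weight = 7/60 + 1/6 = 17/60
P(Z=2 | obs) = 7/60 / 17/60 = 7/17
P(Z=3 | obs) = 1/6 / 17/60 = 10/17

P(Z = 2 | obs) = 7/17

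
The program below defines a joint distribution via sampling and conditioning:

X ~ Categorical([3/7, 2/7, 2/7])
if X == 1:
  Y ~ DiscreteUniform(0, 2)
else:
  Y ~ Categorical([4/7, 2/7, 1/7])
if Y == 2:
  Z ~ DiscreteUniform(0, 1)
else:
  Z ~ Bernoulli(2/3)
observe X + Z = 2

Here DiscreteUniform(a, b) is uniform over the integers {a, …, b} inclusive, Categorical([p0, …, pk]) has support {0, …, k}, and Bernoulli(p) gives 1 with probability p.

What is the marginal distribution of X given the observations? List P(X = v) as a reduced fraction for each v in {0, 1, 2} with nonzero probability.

Enumerate traces; 6 have nonzero weight after conditioning:
  (X=1, Y=0, Z=1) weight 4/63
  (X=1, Y=1, Z=1) weight 4/63
  (X=1, Y=2, Z=1) weight 1/21
  (X=2, Y=0, Z=0) weight 8/147
  (X=2, Y=1, Z=0) weight 4/147
  (X=2, Y=2, Z=0) weight 1/49
Group by X:
  weight(X=1) = 11/63
  weight(X=2) = 5/49
Total weight = 11/63 + 5/49 = 122/441
P(X=1 | obs) = 11/63 / 122/441 = 77/122
P(X=2 | obs) = 5/49 / 122/441 = 45/122

P(X=1) = 77/122, P(X=2) = 45/122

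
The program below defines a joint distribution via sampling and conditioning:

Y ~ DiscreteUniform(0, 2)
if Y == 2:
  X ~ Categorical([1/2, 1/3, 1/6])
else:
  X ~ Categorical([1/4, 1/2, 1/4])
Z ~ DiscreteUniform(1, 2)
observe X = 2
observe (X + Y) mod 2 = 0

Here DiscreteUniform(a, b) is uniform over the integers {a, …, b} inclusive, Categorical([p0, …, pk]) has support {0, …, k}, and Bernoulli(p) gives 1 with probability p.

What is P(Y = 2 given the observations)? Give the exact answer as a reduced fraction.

Enumerate traces; 4 have nonzero weight after conditioning:
  (Y=0, X=2, Z=1) weight 1/24
  (Y=0, X=2, Z=2) weight 1/24
  (Y=2, X=2, Z=1) weight 1/36
  (Y=2, X=2, Z=2) weight 1/36
Group by Y:
  weight(Y=0) = 1/12
  weight(Y=2) = 1/18
Total weight = 1/12 + 1/18 = 5/36
P(Y=0 | obs) = 1/12 / 5/36 = 3/5
P(Y=2 | obs) = 1/18 / 5/36 = 2/5

P(Y = 2 | obs) = 2/5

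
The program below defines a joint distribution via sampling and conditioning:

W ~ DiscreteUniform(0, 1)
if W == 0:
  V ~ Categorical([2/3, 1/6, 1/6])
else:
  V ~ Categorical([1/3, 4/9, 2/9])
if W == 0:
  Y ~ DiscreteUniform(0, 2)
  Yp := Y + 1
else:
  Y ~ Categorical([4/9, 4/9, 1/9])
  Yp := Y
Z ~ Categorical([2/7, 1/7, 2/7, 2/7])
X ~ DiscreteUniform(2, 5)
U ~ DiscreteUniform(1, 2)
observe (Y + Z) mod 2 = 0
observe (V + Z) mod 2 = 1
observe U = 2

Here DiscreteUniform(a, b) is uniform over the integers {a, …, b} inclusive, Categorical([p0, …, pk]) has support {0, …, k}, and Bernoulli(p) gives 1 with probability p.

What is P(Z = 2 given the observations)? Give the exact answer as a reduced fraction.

Enumerate traces; 64 have nonzero weight after conditioning:
  (W=0, V=0, Y=1, Z=1, X=2, U=2) weight 1/504
  (W=0, V=0, Y=1, Z=1, X=3, U=2) weight 1/504
  (W=0, V=0, Y=1, Z=1, X=4, U=2) weight 1/504
  (W=0, V=0, Y=1, Z=1, X=5, U=2) weight 1/504
  (W=0, V=0, Y=1, Z=3, X=2, U=2) weight 1/252
  (W=0, V=0, Y=1, Z=3, X=3, U=2) weight 1/252
  (W=0, V=0, Y=1, Z=3, X=4, U=2) weight 1/252
  (W=0, V=0, Y=1, Z=3, X=5, U=2) weight 1/252
  (W=0, V=1, Y=0, Z=0, X=2, U=2) weight 1/1008
  (W=0, V=1, Y=0, Z=2, X=2, U=2) weight 1/1008
  … 54 more
Group by Z:
  weight(Z=0) = 29/1134
  weight(Z=1) = 85/4536
  weight(Z=2) = 29/1134
  weight(Z=3) = 85/2268
Total weight = 29/1134 + 85/4536 + 29/1134 + 85/2268 = 487/4536
P(Z=0 | obs) = 29/1134 / 487/4536 = 116/487
P(Z=1 | obs) = 85/4536 / 487/4536 = 85/487
P(Z=2 | obs) = 29/1134 / 487/4536 = 116/487
P(Z=3 | obs) = 85/2268 / 487/4536 = 170/487

P(Z = 2 | obs) = 116/487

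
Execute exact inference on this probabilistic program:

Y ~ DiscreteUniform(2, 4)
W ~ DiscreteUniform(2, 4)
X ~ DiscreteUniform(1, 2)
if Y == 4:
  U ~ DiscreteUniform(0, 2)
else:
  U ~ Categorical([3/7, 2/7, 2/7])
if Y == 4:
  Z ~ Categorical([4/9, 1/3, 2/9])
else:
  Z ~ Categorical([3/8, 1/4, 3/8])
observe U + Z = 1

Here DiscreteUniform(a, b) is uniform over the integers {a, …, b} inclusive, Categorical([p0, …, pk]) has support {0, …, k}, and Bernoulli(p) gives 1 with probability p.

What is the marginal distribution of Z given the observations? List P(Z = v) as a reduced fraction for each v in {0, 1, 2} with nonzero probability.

P(Z=0) = 137/260, P(Z=1) = 123/260

Enumerate traces; 36 have nonzero weight after conditioning:
  (Y=2, W=2, X=1, U=0, Z=1) weight 1/168
  (Y=2, W=2, X=1, U=1, Z=0) weight 1/168
  (Y=2, W=2, X=2, U=0, Z=1) weight 1/168
  (Y=2, W=2, X=2, U=1, Z=0) weight 1/168
  (Y=2, W=3, X=1, U=0, Z=1) weight 1/168
  (Y=2, W=3, X=1, U=1, Z=0) weight 1/168
  (Y=2, W=3, X=2, U=0, Z=1) weight 1/168
  (Y=2, W=3, X=2, U=1, Z=0) weight 1/168
  … 28 more
Group by Z:
  weight(Z=0) = 137/1134
  weight(Z=1) = 41/378
Total weight = 137/1134 + 41/378 = 130/567
P(Z=0 | obs) = 137/1134 / 130/567 = 137/260
P(Z=1 | obs) = 41/378 / 130/567 = 123/260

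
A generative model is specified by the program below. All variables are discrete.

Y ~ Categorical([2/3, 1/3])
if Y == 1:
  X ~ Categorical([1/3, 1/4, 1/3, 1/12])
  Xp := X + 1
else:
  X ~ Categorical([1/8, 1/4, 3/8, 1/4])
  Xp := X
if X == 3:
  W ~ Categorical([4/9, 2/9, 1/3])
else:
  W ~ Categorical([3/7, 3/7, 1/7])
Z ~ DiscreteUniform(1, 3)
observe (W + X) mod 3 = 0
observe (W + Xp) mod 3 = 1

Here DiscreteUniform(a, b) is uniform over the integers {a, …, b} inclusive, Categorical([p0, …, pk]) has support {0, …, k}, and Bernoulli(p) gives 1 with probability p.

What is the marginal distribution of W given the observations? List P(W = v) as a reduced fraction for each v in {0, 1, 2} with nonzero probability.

Enumerate traces; 12 have nonzero weight after conditioning:
  (Y=1, X=0, W=0, Z=1) weight 1/63
  (Y=1, X=0, W=0, Z=2) weight 1/63
  (Y=1, X=0, W=0, Z=3) weight 1/63
  (Y=1, X=1, W=2, Z=1) weight 1/252
  (Y=1, X=1, W=2, Z=2) weight 1/252
  (Y=1, X=1, W=2, Z=3) weight 1/252
  (Y=1, X=2, W=1, Z=1) weight 1/63
  (Y=1, X=2, W=1, Z=2) weight 1/63
  … 4 more
Group by W:
  weight(W=0) = 34/567
  weight(W=1) = 1/21
  weight(W=2) = 1/84
Total weight = 34/567 + 1/21 + 1/84 = 271/2268
P(W=0 | obs) = 34/567 / 271/2268 = 136/271
P(W=1 | obs) = 1/21 / 271/2268 = 108/271
P(W=2 | obs) = 1/84 / 271/2268 = 27/271

P(W=0) = 136/271, P(W=1) = 108/271, P(W=2) = 27/271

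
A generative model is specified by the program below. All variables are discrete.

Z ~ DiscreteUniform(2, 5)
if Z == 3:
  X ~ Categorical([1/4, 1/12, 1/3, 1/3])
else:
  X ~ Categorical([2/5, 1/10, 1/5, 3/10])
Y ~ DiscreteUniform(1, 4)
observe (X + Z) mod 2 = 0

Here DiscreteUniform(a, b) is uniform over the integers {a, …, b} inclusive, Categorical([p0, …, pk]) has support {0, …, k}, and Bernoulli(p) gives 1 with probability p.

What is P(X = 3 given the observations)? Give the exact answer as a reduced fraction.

P(X = 3 | obs) = 38/121

Enumerate traces; 32 have nonzero weight after conditioning:
  (Z=2, X=0, Y=1) weight 1/40
  (Z=2, X=0, Y=2) weight 1/40
  (Z=2, X=0, Y=3) weight 1/40
  (Z=2, X=0, Y=4) weight 1/40
  (Z=2, X=2, Y=1) weight 1/80
  (Z=2, X=2, Y=2) weight 1/80
  (Z=2, X=2, Y=3) weight 1/80
  (Z=2, X=2, Y=4) weight 1/80
  (Z=3, X=1, Y=1) weight 1/192
  (Z=3, X=3, Y=1) weight 1/48
  … 22 more
Group by X:
  weight(X=0) = 1/5
  weight(X=1) = 11/240
  weight(X=2) = 1/10
  weight(X=3) = 19/120
Total weight = 1/5 + 11/240 + 1/10 + 19/120 = 121/240
P(X=0 | obs) = 1/5 / 121/240 = 48/121
P(X=1 | obs) = 11/240 / 121/240 = 1/11
P(X=2 | obs) = 1/10 / 121/240 = 24/121
P(X=3 | obs) = 19/120 / 121/240 = 38/121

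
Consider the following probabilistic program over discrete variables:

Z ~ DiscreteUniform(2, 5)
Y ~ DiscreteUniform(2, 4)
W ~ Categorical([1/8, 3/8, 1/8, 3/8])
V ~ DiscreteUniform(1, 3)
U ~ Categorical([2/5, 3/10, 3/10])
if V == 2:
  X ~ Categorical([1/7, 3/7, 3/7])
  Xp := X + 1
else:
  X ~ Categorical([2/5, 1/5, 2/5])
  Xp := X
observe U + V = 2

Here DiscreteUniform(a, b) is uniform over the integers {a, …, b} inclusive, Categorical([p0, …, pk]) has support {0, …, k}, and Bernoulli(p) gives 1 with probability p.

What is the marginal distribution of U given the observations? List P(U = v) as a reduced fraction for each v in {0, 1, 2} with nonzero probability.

Enumerate traces; 288 have nonzero weight after conditioning:
  (Z=2, Y=2, W=0, V=1, U=1, X=0) weight 1/2400
  (Z=2, Y=2, W=0, V=1, U=1, X=1) weight 1/4800
  (Z=2, Y=2, W=0, V=1, U=1, X=2) weight 1/2400
  (Z=2, Y=2, W=0, V=2, U=0, X=0) weight 1/5040
  (Z=2, Y=2, W=0, V=2, U=0, X=1) weight 1/1680
  (Z=2, Y=2, W=0, V=2, U=0, X=2) weight 1/1680
  (Z=2, Y=2, W=1, V=1, U=1, X=0) weight 1/800
  (Z=2, Y=2, W=1, V=1, U=1, X=1) weight 1/1600
  … 280 more
Group by U:
  weight(U=0) = 2/15
  weight(U=1) = 1/10
Total weight = 2/15 + 1/10 = 7/30
P(U=0 | obs) = 2/15 / 7/30 = 4/7
P(U=1 | obs) = 1/10 / 7/30 = 3/7

P(U=0) = 4/7, P(U=1) = 3/7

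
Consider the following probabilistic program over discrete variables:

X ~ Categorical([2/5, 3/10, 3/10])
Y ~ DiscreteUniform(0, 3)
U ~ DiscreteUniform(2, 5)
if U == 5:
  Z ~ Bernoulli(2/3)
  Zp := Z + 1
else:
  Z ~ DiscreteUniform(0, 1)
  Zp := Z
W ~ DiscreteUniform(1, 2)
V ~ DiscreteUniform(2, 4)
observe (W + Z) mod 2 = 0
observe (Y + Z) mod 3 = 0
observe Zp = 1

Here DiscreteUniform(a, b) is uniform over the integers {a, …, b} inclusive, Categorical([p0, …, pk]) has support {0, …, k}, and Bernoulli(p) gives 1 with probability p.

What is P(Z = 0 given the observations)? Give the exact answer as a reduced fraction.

P(Z = 0 | obs) = 4/13

Enumerate traces; 45 have nonzero weight after conditioning:
  (X=0, Y=0, U=5, Z=0, W=2, V=2) weight 1/720
  (X=0, Y=0, U=5, Z=0, W=2, V=3) weight 1/720
  (X=0, Y=0, U=5, Z=0, W=2, V=4) weight 1/720
  (X=0, Y=2, U=2, Z=1, W=1, V=2) weight 1/480
  (X=0, Y=2, U=2, Z=1, W=1, V=3) weight 1/480
  (X=0, Y=2, U=2, Z=1, W=1, V=4) weight 1/480
  (X=0, Y=2, U=3, Z=1, W=1, V=2) weight 1/480
  (X=0, Y=2, U=3, Z=1, W=1, V=3) weight 1/480
  … 37 more
Group by Z:
  weight(Z=0) = 1/48
  weight(Z=1) = 3/64
Total weight = 1/48 + 3/64 = 13/192
P(Z=0 | obs) = 1/48 / 13/192 = 4/13
P(Z=1 | obs) = 3/64 / 13/192 = 9/13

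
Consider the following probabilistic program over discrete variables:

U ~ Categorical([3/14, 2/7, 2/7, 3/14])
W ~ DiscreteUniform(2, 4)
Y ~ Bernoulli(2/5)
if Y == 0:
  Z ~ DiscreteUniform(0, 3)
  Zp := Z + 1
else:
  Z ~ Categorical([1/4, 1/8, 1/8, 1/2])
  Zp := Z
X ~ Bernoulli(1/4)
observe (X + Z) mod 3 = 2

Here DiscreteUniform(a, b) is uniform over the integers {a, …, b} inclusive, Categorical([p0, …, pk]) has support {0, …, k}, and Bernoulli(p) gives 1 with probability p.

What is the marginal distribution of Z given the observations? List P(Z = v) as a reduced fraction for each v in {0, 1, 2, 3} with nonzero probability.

Enumerate traces; 48 have nonzero weight after conditioning:
  (U=0, W=2, Y=0, Z=1, X=1) weight 3/1120
  (U=0, W=2, Y=0, Z=2, X=0) weight 9/1120
  (U=0, W=2, Y=1, Z=1, X=1) weight 1/1120
  (U=0, W=2, Y=1, Z=2, X=0) weight 3/1120
  (U=0, W=3, Y=0, Z=1, X=1) weight 3/1120
  (U=0, W=3, Y=0, Z=2, X=0) weight 9/1120
  (U=0, W=3, Y=1, Z=1, X=1) weight 1/1120
  (U=0, W=3, Y=1, Z=2, X=0) weight 3/1120
  … 40 more
Group by Z:
  weight(Z=1) = 1/20
  weight(Z=2) = 3/20
Total weight = 1/20 + 3/20 = 1/5
P(Z=1 | obs) = 1/20 / 1/5 = 1/4
P(Z=2 | obs) = 3/20 / 1/5 = 3/4

P(Z=1) = 1/4, P(Z=2) = 3/4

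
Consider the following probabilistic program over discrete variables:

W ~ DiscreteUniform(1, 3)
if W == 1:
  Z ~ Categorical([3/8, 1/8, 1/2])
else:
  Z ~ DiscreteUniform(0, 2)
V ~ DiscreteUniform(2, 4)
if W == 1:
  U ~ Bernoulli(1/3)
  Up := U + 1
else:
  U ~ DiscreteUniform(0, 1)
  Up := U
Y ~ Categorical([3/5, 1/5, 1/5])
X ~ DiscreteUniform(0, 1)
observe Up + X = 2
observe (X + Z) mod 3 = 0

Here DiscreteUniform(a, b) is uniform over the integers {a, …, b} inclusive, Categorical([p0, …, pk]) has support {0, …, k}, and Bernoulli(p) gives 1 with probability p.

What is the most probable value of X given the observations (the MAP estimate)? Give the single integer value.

Enumerate traces; 36 have nonzero weight after conditioning:
  (W=1, Z=0, V=2, U=1, Y=0, X=0) weight 1/240
  (W=1, Z=0, V=2, U=1, Y=1, X=0) weight 1/720
  (W=1, Z=0, V=2, U=1, Y=2, X=0) weight 1/720
  (W=1, Z=0, V=3, U=1, Y=0, X=0) weight 1/240
  (W=1, Z=0, V=3, U=1, Y=1, X=0) weight 1/720
  (W=1, Z=0, V=3, U=1, Y=2, X=0) weight 1/720
  (W=1, Z=0, V=4, U=1, Y=0, X=0) weight 1/240
  (W=1, Z=0, V=4, U=1, Y=1, X=0) weight 1/720
  (W=1, Z=2, V=2, U=0, Y=0, X=1) weight 1/90
  … 27 more
Group by X:
  weight(X=0) = 1/48
  weight(X=1) = 1/9
Total weight = 1/48 + 1/9 = 19/144
P(X=0 | obs) = 1/48 / 19/144 = 3/19
P(X=1 | obs) = 1/9 / 19/144 = 16/19
argmax = 1

argmax_v P(X = v | obs) = 1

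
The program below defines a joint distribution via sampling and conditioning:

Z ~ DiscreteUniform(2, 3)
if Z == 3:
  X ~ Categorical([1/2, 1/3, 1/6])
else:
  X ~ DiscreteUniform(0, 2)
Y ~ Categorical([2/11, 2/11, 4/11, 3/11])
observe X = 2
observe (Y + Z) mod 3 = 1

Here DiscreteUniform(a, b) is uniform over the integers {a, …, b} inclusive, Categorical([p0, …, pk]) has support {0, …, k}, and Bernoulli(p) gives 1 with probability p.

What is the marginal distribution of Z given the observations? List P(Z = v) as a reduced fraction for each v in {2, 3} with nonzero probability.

P(Z=2) = 4/5, P(Z=3) = 1/5

Enumerate traces; 2 have nonzero weight after conditioning:
  (Z=2, X=2, Y=2) weight 2/33
  (Z=3, X=2, Y=1) weight 1/66
Group by Z:
  weight(Z=2) = 2/33
  weight(Z=3) = 1/66
Total weight = 2/33 + 1/66 = 5/66
P(Z=2 | obs) = 2/33 / 5/66 = 4/5
P(Z=3 | obs) = 1/66 / 5/66 = 1/5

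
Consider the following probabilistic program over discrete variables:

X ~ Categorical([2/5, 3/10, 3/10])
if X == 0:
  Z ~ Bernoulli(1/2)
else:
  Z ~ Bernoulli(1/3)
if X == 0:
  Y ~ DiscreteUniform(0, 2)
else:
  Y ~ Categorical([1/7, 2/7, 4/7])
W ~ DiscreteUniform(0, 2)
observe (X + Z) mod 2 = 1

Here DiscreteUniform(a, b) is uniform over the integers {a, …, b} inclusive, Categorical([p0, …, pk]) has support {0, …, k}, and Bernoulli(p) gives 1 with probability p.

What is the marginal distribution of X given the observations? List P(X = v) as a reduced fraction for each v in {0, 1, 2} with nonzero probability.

Enumerate traces; 27 have nonzero weight after conditioning:
  (X=0, Z=1, Y=0, W=0) weight 1/45
  (X=0, Z=1, Y=0, W=1) weight 1/45
  (X=0, Z=1, Y=0, W=2) weight 1/45
  (X=0, Z=1, Y=1, W=0) weight 1/45
  (X=0, Z=1, Y=1, W=1) weight 1/45
  (X=0, Z=1, Y=1, W=2) weight 1/45
  (X=0, Z=1, Y=2, W=0) weight 1/45
  (X=0, Z=1, Y=2, W=1) weight 1/45
  (X=1, Z=0, Y=0, W=0) weight 1/105
  (X=2, Z=1, Y=0, W=0) weight 1/210
  … 17 more
Group by X:
  weight(X=0) = 1/5
  weight(X=1) = 1/5
  weight(X=2) = 1/10
Total weight = 1/5 + 1/5 + 1/10 = 1/2
P(X=0 | obs) = 1/5 / 1/2 = 2/5
P(X=1 | obs) = 1/5 / 1/2 = 2/5
P(X=2 | obs) = 1/10 / 1/2 = 1/5

P(X=0) = 2/5, P(X=1) = 2/5, P(X=2) = 1/5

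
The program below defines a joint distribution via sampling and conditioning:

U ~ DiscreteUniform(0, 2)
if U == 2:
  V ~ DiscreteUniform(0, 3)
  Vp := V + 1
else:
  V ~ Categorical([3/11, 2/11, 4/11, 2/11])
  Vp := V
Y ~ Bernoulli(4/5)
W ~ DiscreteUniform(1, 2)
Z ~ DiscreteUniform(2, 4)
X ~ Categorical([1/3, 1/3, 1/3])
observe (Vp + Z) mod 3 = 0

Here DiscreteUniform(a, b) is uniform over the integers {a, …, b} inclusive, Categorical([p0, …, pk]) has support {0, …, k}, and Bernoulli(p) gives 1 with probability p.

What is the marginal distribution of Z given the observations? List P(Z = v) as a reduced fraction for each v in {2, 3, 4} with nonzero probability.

Enumerate traces; 144 have nonzero weight after conditioning:
  (U=0, V=0, Y=0, W=1, Z=3, X=0) weight 1/990
  (U=0, V=0, Y=0, W=1, Z=3, X=1) weight 1/990
  (U=0, V=0, Y=0, W=1, Z=3, X=2) weight 1/990
  (U=0, V=0, Y=0, W=2, Z=3, X=0) weight 1/990
  (U=0, V=0, Y=0, W=2, Z=3, X=1) weight 1/990
  (U=0, V=0, Y=0, W=2, Z=3, X=2) weight 1/990
  (U=0, V=0, Y=1, W=1, Z=3, X=0) weight 2/495
  (U=0, V=0, Y=1, W=1, Z=3, X=1) weight 2/495
  (U=0, V=1, Y=0, W=1, Z=2, X=0) weight 1/1485
  (U=0, V=2, Y=0, W=1, Z=4, X=0) weight 2/1485
  … 134 more
Group by Z:
  weight(Z=2) = 19/198
  weight(Z=3) = 17/132
  weight(Z=4) = 43/396
Total weight = 19/198 + 17/132 + 43/396 = 1/3
P(Z=2 | obs) = 19/198 / 1/3 = 19/66
P(Z=3 | obs) = 17/132 / 1/3 = 17/44
P(Z=4 | obs) = 43/396 / 1/3 = 43/132

P(Z=2) = 19/66, P(Z=3) = 17/44, P(Z=4) = 43/132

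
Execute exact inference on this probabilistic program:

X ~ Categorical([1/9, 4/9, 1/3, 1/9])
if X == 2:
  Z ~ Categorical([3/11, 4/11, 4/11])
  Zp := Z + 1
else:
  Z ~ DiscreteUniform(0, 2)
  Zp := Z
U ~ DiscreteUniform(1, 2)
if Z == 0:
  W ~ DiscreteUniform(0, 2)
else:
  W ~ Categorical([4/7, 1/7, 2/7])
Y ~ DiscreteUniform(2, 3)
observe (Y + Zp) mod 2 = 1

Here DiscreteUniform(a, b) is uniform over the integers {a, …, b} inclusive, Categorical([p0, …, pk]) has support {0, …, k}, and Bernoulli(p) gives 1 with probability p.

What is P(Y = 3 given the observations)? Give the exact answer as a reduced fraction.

Enumerate traces; 72 have nonzero weight after conditioning:
  (X=0, Z=0, U=1, W=0, Y=3) weight 1/324
  (X=0, Z=0, U=1, W=1, Y=3) weight 1/324
  (X=0, Z=0, U=1, W=2, Y=3) weight 1/324
  (X=0, Z=0, U=2, W=0, Y=3) weight 1/324
  (X=0, Z=0, U=2, W=1, Y=3) weight 1/324
  (X=0, Z=0, U=2, W=2, Y=3) weight 1/324
  (X=0, Z=1, U=1, W=0, Y=2) weight 1/189
  (X=0, Z=1, U=1, W=1, Y=2) weight 1/756
  … 64 more
Group by Y:
  weight(Y=2) = 43/198
  weight(Y=3) = 28/99
Total weight = 43/198 + 28/99 = 1/2
P(Y=2 | obs) = 43/198 / 1/2 = 43/99
P(Y=3 | obs) = 28/99 / 1/2 = 56/99

P(Y = 3 | obs) = 56/99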